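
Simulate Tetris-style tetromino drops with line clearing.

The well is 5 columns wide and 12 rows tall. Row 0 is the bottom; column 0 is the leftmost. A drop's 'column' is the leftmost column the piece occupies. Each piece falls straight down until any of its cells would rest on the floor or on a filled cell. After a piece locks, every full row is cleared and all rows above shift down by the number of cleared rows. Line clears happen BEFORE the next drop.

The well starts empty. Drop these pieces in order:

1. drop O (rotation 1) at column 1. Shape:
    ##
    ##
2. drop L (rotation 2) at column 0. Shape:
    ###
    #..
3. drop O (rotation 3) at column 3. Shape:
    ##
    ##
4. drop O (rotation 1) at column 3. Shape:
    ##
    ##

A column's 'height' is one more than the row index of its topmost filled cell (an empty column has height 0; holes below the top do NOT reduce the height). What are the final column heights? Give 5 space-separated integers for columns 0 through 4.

Drop 1: O rot1 at col 1 lands with bottom-row=0; cleared 0 line(s) (total 0); column heights now [0 2 2 0 0], max=2
Drop 2: L rot2 at col 0 lands with bottom-row=1; cleared 0 line(s) (total 0); column heights now [3 3 3 0 0], max=3
Drop 3: O rot3 at col 3 lands with bottom-row=0; cleared 1 line(s) (total 1); column heights now [2 2 2 1 1], max=2
Drop 4: O rot1 at col 3 lands with bottom-row=1; cleared 1 line(s) (total 2); column heights now [0 1 1 2 2], max=2

Answer: 0 1 1 2 2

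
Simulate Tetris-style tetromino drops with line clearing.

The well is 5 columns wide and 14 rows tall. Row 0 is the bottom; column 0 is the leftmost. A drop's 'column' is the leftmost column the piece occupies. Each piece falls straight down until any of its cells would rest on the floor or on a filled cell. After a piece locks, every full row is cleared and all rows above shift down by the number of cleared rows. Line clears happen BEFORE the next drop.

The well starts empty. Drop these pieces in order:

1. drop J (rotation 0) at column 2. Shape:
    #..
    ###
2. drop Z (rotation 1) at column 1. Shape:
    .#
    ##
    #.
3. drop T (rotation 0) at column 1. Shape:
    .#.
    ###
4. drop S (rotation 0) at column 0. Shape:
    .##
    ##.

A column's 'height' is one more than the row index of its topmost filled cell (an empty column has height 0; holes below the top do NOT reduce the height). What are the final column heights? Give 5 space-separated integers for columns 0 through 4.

Answer: 6 7 7 5 1

Derivation:
Drop 1: J rot0 at col 2 lands with bottom-row=0; cleared 0 line(s) (total 0); column heights now [0 0 2 1 1], max=2
Drop 2: Z rot1 at col 1 lands with bottom-row=1; cleared 0 line(s) (total 0); column heights now [0 3 4 1 1], max=4
Drop 3: T rot0 at col 1 lands with bottom-row=4; cleared 0 line(s) (total 0); column heights now [0 5 6 5 1], max=6
Drop 4: S rot0 at col 0 lands with bottom-row=5; cleared 0 line(s) (total 0); column heights now [6 7 7 5 1], max=7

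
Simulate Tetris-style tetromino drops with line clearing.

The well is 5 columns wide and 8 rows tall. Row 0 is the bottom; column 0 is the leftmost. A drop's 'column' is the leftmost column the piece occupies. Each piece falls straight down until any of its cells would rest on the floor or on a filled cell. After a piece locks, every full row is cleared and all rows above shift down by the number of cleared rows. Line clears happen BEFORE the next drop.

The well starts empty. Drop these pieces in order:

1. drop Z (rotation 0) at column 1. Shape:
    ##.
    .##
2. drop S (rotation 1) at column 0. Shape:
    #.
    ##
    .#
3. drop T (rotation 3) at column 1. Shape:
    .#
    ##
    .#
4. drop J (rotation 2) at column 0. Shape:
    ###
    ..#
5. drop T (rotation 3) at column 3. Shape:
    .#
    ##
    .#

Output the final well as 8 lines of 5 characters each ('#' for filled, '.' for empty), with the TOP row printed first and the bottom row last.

Drop 1: Z rot0 at col 1 lands with bottom-row=0; cleared 0 line(s) (total 0); column heights now [0 2 2 1 0], max=2
Drop 2: S rot1 at col 0 lands with bottom-row=2; cleared 0 line(s) (total 0); column heights now [5 4 2 1 0], max=5
Drop 3: T rot3 at col 1 lands with bottom-row=3; cleared 0 line(s) (total 0); column heights now [5 5 6 1 0], max=6
Drop 4: J rot2 at col 0 lands with bottom-row=6; cleared 0 line(s) (total 0); column heights now [8 8 8 1 0], max=8
Drop 5: T rot3 at col 3 lands with bottom-row=0; cleared 0 line(s) (total 0); column heights now [8 8 8 2 3], max=8

Answer: ###..
..#..
..#..
###..
###..
.#..#
.####
..###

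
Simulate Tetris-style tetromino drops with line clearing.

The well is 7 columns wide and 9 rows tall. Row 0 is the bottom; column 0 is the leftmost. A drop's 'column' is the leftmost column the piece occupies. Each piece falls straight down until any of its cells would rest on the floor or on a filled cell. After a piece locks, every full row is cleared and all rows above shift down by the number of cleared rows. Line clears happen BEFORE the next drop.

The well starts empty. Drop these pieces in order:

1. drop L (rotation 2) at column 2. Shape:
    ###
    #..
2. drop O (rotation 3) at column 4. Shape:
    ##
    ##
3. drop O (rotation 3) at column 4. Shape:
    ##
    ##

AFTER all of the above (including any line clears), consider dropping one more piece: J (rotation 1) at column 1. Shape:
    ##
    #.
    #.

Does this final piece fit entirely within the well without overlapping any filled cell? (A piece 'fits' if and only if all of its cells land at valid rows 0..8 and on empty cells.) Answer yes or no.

Drop 1: L rot2 at col 2 lands with bottom-row=0; cleared 0 line(s) (total 0); column heights now [0 0 2 2 2 0 0], max=2
Drop 2: O rot3 at col 4 lands with bottom-row=2; cleared 0 line(s) (total 0); column heights now [0 0 2 2 4 4 0], max=4
Drop 3: O rot3 at col 4 lands with bottom-row=4; cleared 0 line(s) (total 0); column heights now [0 0 2 2 6 6 0], max=6
Test piece J rot1 at col 1 (width 2): heights before test = [0 0 2 2 6 6 0]; fits = True

Answer: yes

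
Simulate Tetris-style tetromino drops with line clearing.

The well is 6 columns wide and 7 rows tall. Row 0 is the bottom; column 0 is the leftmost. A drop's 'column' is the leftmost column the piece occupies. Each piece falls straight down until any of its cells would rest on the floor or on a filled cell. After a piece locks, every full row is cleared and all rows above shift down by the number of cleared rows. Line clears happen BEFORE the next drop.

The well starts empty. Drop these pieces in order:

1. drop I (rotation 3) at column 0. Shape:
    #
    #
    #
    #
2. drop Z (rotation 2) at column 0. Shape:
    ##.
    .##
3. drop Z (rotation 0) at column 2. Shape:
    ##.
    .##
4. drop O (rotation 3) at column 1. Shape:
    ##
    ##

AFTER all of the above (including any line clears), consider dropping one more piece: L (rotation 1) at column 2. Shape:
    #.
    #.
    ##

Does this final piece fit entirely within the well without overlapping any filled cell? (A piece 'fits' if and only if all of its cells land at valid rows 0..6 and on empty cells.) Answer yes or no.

Answer: no

Derivation:
Drop 1: I rot3 at col 0 lands with bottom-row=0; cleared 0 line(s) (total 0); column heights now [4 0 0 0 0 0], max=4
Drop 2: Z rot2 at col 0 lands with bottom-row=3; cleared 0 line(s) (total 0); column heights now [5 5 4 0 0 0], max=5
Drop 3: Z rot0 at col 2 lands with bottom-row=3; cleared 0 line(s) (total 0); column heights now [5 5 5 5 4 0], max=5
Drop 4: O rot3 at col 1 lands with bottom-row=5; cleared 0 line(s) (total 0); column heights now [5 7 7 5 4 0], max=7
Test piece L rot1 at col 2 (width 2): heights before test = [5 7 7 5 4 0]; fits = False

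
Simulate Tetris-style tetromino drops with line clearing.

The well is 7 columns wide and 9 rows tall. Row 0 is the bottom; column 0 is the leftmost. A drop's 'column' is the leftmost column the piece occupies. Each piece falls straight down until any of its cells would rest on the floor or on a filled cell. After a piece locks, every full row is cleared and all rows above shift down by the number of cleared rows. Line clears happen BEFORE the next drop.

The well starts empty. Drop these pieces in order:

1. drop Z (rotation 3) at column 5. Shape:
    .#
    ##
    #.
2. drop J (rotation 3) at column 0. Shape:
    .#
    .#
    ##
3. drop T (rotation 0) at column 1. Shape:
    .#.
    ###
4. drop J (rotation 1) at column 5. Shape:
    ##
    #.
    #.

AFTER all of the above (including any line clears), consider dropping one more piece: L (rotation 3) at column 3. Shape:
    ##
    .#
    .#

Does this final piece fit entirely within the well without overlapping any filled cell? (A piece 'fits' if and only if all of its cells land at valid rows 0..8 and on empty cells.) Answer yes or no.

Answer: yes

Derivation:
Drop 1: Z rot3 at col 5 lands with bottom-row=0; cleared 0 line(s) (total 0); column heights now [0 0 0 0 0 2 3], max=3
Drop 2: J rot3 at col 0 lands with bottom-row=0; cleared 0 line(s) (total 0); column heights now [1 3 0 0 0 2 3], max=3
Drop 3: T rot0 at col 1 lands with bottom-row=3; cleared 0 line(s) (total 0); column heights now [1 4 5 4 0 2 3], max=5
Drop 4: J rot1 at col 5 lands with bottom-row=2; cleared 0 line(s) (total 0); column heights now [1 4 5 4 0 5 5], max=5
Test piece L rot3 at col 3 (width 2): heights before test = [1 4 5 4 0 5 5]; fits = True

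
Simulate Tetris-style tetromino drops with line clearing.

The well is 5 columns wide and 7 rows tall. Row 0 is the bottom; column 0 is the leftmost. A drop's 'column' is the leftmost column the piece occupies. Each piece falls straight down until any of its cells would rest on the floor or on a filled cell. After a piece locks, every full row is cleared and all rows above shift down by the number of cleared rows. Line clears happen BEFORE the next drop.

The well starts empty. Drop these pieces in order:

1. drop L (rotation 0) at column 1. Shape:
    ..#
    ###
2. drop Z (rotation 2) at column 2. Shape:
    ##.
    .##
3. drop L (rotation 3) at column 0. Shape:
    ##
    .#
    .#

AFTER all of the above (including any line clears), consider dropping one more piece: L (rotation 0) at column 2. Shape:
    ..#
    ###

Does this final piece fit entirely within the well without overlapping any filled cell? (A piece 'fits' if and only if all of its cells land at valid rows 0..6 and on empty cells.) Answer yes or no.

Answer: yes

Derivation:
Drop 1: L rot0 at col 1 lands with bottom-row=0; cleared 0 line(s) (total 0); column heights now [0 1 1 2 0], max=2
Drop 2: Z rot2 at col 2 lands with bottom-row=2; cleared 0 line(s) (total 0); column heights now [0 1 4 4 3], max=4
Drop 3: L rot3 at col 0 lands with bottom-row=1; cleared 0 line(s) (total 0); column heights now [4 4 4 4 3], max=4
Test piece L rot0 at col 2 (width 3): heights before test = [4 4 4 4 3]; fits = True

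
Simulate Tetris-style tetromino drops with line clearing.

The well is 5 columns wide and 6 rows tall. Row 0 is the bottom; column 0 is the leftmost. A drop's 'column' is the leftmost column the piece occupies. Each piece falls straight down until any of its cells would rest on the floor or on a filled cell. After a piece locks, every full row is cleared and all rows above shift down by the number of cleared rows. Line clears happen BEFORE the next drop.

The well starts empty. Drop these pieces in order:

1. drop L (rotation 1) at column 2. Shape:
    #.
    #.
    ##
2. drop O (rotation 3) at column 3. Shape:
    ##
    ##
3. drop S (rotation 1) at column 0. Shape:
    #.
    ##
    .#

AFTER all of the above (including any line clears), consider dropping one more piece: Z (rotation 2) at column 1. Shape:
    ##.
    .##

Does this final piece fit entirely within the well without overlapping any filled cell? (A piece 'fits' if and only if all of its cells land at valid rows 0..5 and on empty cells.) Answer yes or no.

Drop 1: L rot1 at col 2 lands with bottom-row=0; cleared 0 line(s) (total 0); column heights now [0 0 3 1 0], max=3
Drop 2: O rot3 at col 3 lands with bottom-row=1; cleared 0 line(s) (total 0); column heights now [0 0 3 3 3], max=3
Drop 3: S rot1 at col 0 lands with bottom-row=0; cleared 1 line(s) (total 1); column heights now [2 1 2 2 2], max=2
Test piece Z rot2 at col 1 (width 3): heights before test = [2 1 2 2 2]; fits = True

Answer: yes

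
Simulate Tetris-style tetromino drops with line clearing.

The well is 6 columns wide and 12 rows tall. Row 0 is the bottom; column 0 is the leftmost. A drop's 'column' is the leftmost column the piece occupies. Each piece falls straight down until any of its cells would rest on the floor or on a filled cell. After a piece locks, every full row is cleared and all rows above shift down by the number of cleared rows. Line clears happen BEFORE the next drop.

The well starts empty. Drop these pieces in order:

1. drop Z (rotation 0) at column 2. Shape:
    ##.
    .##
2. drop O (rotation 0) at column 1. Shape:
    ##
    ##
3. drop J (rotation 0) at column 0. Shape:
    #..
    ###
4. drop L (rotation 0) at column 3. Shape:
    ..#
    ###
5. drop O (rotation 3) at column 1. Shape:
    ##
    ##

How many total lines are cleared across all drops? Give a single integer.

Drop 1: Z rot0 at col 2 lands with bottom-row=0; cleared 0 line(s) (total 0); column heights now [0 0 2 2 1 0], max=2
Drop 2: O rot0 at col 1 lands with bottom-row=2; cleared 0 line(s) (total 0); column heights now [0 4 4 2 1 0], max=4
Drop 3: J rot0 at col 0 lands with bottom-row=4; cleared 0 line(s) (total 0); column heights now [6 5 5 2 1 0], max=6
Drop 4: L rot0 at col 3 lands with bottom-row=2; cleared 0 line(s) (total 0); column heights now [6 5 5 3 3 4], max=6
Drop 5: O rot3 at col 1 lands with bottom-row=5; cleared 0 line(s) (total 0); column heights now [6 7 7 3 3 4], max=7

Answer: 0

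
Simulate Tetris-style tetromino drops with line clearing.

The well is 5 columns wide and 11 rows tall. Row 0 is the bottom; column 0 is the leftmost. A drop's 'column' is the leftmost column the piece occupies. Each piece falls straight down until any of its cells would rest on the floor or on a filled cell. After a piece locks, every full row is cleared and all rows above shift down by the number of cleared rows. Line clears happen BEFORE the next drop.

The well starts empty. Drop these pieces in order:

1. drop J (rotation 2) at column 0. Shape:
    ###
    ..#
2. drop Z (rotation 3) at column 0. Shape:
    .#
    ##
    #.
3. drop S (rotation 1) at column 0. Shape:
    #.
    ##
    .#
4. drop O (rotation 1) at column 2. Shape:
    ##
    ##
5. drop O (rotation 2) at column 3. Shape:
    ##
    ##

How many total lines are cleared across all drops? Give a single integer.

Answer: 0

Derivation:
Drop 1: J rot2 at col 0 lands with bottom-row=0; cleared 0 line(s) (total 0); column heights now [2 2 2 0 0], max=2
Drop 2: Z rot3 at col 0 lands with bottom-row=2; cleared 0 line(s) (total 0); column heights now [4 5 2 0 0], max=5
Drop 3: S rot1 at col 0 lands with bottom-row=5; cleared 0 line(s) (total 0); column heights now [8 7 2 0 0], max=8
Drop 4: O rot1 at col 2 lands with bottom-row=2; cleared 0 line(s) (total 0); column heights now [8 7 4 4 0], max=8
Drop 5: O rot2 at col 3 lands with bottom-row=4; cleared 0 line(s) (total 0); column heights now [8 7 4 6 6], max=8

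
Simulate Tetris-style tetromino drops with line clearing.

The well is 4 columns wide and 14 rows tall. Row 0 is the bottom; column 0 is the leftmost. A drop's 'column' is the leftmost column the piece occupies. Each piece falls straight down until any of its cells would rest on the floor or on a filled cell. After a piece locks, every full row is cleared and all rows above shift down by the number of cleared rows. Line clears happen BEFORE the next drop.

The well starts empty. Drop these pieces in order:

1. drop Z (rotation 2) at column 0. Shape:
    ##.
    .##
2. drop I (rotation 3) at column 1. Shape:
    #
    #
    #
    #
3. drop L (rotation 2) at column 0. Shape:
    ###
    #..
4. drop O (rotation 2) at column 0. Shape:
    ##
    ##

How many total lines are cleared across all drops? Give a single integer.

Answer: 0

Derivation:
Drop 1: Z rot2 at col 0 lands with bottom-row=0; cleared 0 line(s) (total 0); column heights now [2 2 1 0], max=2
Drop 2: I rot3 at col 1 lands with bottom-row=2; cleared 0 line(s) (total 0); column heights now [2 6 1 0], max=6
Drop 3: L rot2 at col 0 lands with bottom-row=5; cleared 0 line(s) (total 0); column heights now [7 7 7 0], max=7
Drop 4: O rot2 at col 0 lands with bottom-row=7; cleared 0 line(s) (total 0); column heights now [9 9 7 0], max=9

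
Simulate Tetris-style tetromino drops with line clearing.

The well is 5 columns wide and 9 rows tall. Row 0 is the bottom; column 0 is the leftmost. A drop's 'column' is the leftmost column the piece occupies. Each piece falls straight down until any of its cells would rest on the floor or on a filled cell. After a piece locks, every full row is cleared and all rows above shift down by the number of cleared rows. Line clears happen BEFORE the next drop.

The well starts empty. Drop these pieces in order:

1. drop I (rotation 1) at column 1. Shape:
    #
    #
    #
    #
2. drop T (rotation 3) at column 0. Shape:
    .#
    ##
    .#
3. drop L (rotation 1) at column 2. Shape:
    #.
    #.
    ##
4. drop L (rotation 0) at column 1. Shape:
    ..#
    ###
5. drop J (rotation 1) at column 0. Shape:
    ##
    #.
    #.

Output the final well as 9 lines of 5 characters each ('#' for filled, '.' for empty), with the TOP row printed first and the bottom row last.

Drop 1: I rot1 at col 1 lands with bottom-row=0; cleared 0 line(s) (total 0); column heights now [0 4 0 0 0], max=4
Drop 2: T rot3 at col 0 lands with bottom-row=4; cleared 0 line(s) (total 0); column heights now [6 7 0 0 0], max=7
Drop 3: L rot1 at col 2 lands with bottom-row=0; cleared 0 line(s) (total 0); column heights now [6 7 3 1 0], max=7
Drop 4: L rot0 at col 1 lands with bottom-row=7; cleared 0 line(s) (total 0); column heights now [6 8 8 9 0], max=9
Drop 5: J rot1 at col 0 lands with bottom-row=6; cleared 0 line(s) (total 0); column heights now [9 9 8 9 0], max=9

Answer: ##.#.
####.
##...
##...
.#...
.#...
.##..
.##..
.###.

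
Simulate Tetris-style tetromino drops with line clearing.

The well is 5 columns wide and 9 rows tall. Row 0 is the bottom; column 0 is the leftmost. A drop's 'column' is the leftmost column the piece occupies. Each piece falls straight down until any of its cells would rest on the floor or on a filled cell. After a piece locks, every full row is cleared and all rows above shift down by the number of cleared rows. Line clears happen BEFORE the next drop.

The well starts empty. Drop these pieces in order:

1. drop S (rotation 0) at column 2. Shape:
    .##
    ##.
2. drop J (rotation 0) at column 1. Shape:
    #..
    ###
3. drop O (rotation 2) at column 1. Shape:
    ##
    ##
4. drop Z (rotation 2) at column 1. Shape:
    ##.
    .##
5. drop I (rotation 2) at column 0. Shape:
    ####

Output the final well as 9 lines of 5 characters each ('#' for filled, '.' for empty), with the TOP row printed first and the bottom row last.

Answer: ####.
.##..
..##.
.##..
.##..
.#...
.###.
...##
..##.

Derivation:
Drop 1: S rot0 at col 2 lands with bottom-row=0; cleared 0 line(s) (total 0); column heights now [0 0 1 2 2], max=2
Drop 2: J rot0 at col 1 lands with bottom-row=2; cleared 0 line(s) (total 0); column heights now [0 4 3 3 2], max=4
Drop 3: O rot2 at col 1 lands with bottom-row=4; cleared 0 line(s) (total 0); column heights now [0 6 6 3 2], max=6
Drop 4: Z rot2 at col 1 lands with bottom-row=6; cleared 0 line(s) (total 0); column heights now [0 8 8 7 2], max=8
Drop 5: I rot2 at col 0 lands with bottom-row=8; cleared 0 line(s) (total 0); column heights now [9 9 9 9 2], max=9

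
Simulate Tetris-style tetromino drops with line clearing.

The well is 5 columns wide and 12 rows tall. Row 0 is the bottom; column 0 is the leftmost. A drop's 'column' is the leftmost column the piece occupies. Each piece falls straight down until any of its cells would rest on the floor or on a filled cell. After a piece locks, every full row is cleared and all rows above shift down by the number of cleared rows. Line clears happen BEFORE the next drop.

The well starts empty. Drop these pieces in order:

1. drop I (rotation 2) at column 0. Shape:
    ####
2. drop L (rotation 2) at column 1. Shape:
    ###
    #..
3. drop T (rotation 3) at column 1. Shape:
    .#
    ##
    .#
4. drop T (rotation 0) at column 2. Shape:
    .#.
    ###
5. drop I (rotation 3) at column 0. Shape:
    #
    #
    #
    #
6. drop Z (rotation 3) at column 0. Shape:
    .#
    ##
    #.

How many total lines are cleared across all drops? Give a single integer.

Answer: 1

Derivation:
Drop 1: I rot2 at col 0 lands with bottom-row=0; cleared 0 line(s) (total 0); column heights now [1 1 1 1 0], max=1
Drop 2: L rot2 at col 1 lands with bottom-row=1; cleared 0 line(s) (total 0); column heights now [1 3 3 3 0], max=3
Drop 3: T rot3 at col 1 lands with bottom-row=3; cleared 0 line(s) (total 0); column heights now [1 5 6 3 0], max=6
Drop 4: T rot0 at col 2 lands with bottom-row=6; cleared 0 line(s) (total 0); column heights now [1 5 7 8 7], max=8
Drop 5: I rot3 at col 0 lands with bottom-row=1; cleared 0 line(s) (total 0); column heights now [5 5 7 8 7], max=8
Drop 6: Z rot3 at col 0 lands with bottom-row=5; cleared 1 line(s) (total 1); column heights now [6 7 6 7 0], max=7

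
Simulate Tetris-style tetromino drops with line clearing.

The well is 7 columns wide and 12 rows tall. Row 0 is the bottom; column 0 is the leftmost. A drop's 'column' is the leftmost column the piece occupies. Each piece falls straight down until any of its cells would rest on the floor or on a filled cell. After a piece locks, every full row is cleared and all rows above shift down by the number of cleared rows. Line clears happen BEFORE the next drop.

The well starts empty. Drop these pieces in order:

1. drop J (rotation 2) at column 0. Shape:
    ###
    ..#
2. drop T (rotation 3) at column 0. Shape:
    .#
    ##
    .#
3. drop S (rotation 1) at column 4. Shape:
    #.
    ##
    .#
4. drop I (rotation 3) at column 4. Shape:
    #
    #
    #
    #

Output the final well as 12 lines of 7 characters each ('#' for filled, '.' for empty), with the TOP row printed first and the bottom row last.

Drop 1: J rot2 at col 0 lands with bottom-row=0; cleared 0 line(s) (total 0); column heights now [2 2 2 0 0 0 0], max=2
Drop 2: T rot3 at col 0 lands with bottom-row=2; cleared 0 line(s) (total 0); column heights now [4 5 2 0 0 0 0], max=5
Drop 3: S rot1 at col 4 lands with bottom-row=0; cleared 0 line(s) (total 0); column heights now [4 5 2 0 3 2 0], max=5
Drop 4: I rot3 at col 4 lands with bottom-row=3; cleared 0 line(s) (total 0); column heights now [4 5 2 0 7 2 0], max=7

Answer: .......
.......
.......
.......
.......
....#..
....#..
.#..#..
##..#..
.#..#..
###.##.
..#..#.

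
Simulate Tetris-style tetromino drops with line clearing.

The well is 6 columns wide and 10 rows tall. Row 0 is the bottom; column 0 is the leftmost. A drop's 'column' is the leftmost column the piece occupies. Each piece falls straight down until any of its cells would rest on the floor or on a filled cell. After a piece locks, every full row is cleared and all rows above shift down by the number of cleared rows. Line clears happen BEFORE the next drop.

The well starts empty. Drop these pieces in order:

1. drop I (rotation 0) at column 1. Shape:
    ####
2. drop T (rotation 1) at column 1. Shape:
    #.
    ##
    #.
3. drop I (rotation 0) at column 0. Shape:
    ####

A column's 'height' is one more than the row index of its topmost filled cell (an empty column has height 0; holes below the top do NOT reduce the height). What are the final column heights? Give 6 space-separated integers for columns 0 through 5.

Drop 1: I rot0 at col 1 lands with bottom-row=0; cleared 0 line(s) (total 0); column heights now [0 1 1 1 1 0], max=1
Drop 2: T rot1 at col 1 lands with bottom-row=1; cleared 0 line(s) (total 0); column heights now [0 4 3 1 1 0], max=4
Drop 3: I rot0 at col 0 lands with bottom-row=4; cleared 0 line(s) (total 0); column heights now [5 5 5 5 1 0], max=5

Answer: 5 5 5 5 1 0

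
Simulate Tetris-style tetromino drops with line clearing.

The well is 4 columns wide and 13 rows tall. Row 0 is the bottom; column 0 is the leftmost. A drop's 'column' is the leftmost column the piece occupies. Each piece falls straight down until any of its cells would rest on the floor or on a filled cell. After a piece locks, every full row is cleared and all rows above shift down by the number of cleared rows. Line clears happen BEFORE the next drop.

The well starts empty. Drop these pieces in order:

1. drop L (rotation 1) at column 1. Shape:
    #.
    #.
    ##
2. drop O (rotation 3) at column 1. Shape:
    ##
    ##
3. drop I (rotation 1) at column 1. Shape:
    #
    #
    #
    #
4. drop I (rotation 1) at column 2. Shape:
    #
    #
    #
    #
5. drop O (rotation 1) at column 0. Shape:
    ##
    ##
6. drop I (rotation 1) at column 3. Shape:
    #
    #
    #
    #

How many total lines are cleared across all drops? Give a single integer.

Answer: 0

Derivation:
Drop 1: L rot1 at col 1 lands with bottom-row=0; cleared 0 line(s) (total 0); column heights now [0 3 1 0], max=3
Drop 2: O rot3 at col 1 lands with bottom-row=3; cleared 0 line(s) (total 0); column heights now [0 5 5 0], max=5
Drop 3: I rot1 at col 1 lands with bottom-row=5; cleared 0 line(s) (total 0); column heights now [0 9 5 0], max=9
Drop 4: I rot1 at col 2 lands with bottom-row=5; cleared 0 line(s) (total 0); column heights now [0 9 9 0], max=9
Drop 5: O rot1 at col 0 lands with bottom-row=9; cleared 0 line(s) (total 0); column heights now [11 11 9 0], max=11
Drop 6: I rot1 at col 3 lands with bottom-row=0; cleared 0 line(s) (total 0); column heights now [11 11 9 4], max=11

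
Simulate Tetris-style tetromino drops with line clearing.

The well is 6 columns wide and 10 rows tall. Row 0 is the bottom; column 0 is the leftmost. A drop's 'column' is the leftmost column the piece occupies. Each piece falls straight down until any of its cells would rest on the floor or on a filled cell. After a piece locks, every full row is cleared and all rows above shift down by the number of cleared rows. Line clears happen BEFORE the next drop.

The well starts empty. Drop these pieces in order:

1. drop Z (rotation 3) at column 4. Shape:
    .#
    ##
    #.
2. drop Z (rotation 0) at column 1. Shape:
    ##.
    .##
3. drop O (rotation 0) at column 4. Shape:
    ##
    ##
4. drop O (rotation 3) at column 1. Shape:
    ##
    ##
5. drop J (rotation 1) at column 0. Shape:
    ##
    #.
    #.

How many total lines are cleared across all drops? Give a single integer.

Drop 1: Z rot3 at col 4 lands with bottom-row=0; cleared 0 line(s) (total 0); column heights now [0 0 0 0 2 3], max=3
Drop 2: Z rot0 at col 1 lands with bottom-row=0; cleared 0 line(s) (total 0); column heights now [0 2 2 1 2 3], max=3
Drop 3: O rot0 at col 4 lands with bottom-row=3; cleared 0 line(s) (total 0); column heights now [0 2 2 1 5 5], max=5
Drop 4: O rot3 at col 1 lands with bottom-row=2; cleared 0 line(s) (total 0); column heights now [0 4 4 1 5 5], max=5
Drop 5: J rot1 at col 0 lands with bottom-row=2; cleared 0 line(s) (total 0); column heights now [5 5 4 1 5 5], max=5

Answer: 0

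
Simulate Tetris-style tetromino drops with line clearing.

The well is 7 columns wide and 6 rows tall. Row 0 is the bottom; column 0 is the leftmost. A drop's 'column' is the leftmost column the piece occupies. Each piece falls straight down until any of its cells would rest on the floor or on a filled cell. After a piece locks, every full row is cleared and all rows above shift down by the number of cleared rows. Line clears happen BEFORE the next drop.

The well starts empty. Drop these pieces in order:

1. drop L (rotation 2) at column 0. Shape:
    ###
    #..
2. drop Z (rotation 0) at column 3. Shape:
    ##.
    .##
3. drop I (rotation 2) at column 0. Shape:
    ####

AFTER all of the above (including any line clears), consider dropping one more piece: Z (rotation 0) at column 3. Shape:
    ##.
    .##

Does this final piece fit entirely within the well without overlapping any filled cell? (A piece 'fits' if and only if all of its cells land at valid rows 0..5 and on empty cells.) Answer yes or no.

Answer: yes

Derivation:
Drop 1: L rot2 at col 0 lands with bottom-row=0; cleared 0 line(s) (total 0); column heights now [2 2 2 0 0 0 0], max=2
Drop 2: Z rot0 at col 3 lands with bottom-row=0; cleared 0 line(s) (total 0); column heights now [2 2 2 2 2 1 0], max=2
Drop 3: I rot2 at col 0 lands with bottom-row=2; cleared 0 line(s) (total 0); column heights now [3 3 3 3 2 1 0], max=3
Test piece Z rot0 at col 3 (width 3): heights before test = [3 3 3 3 2 1 0]; fits = True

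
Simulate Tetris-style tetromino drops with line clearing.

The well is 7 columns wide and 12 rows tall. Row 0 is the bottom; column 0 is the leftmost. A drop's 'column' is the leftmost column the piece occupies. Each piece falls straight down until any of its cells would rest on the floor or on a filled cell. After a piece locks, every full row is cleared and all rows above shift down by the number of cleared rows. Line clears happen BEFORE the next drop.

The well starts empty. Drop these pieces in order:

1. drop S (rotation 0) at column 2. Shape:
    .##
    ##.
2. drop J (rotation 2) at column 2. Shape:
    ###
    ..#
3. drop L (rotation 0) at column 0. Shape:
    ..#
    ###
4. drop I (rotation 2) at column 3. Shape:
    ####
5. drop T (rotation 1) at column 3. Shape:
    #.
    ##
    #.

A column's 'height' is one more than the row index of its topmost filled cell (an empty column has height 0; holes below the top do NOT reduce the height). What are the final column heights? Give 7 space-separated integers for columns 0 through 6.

Answer: 0 0 5 7 6 0 0

Derivation:
Drop 1: S rot0 at col 2 lands with bottom-row=0; cleared 0 line(s) (total 0); column heights now [0 0 1 2 2 0 0], max=2
Drop 2: J rot2 at col 2 lands with bottom-row=2; cleared 0 line(s) (total 0); column heights now [0 0 4 4 4 0 0], max=4
Drop 3: L rot0 at col 0 lands with bottom-row=4; cleared 0 line(s) (total 0); column heights now [5 5 6 4 4 0 0], max=6
Drop 4: I rot2 at col 3 lands with bottom-row=4; cleared 1 line(s) (total 1); column heights now [0 0 5 4 4 0 0], max=5
Drop 5: T rot1 at col 3 lands with bottom-row=4; cleared 0 line(s) (total 1); column heights now [0 0 5 7 6 0 0], max=7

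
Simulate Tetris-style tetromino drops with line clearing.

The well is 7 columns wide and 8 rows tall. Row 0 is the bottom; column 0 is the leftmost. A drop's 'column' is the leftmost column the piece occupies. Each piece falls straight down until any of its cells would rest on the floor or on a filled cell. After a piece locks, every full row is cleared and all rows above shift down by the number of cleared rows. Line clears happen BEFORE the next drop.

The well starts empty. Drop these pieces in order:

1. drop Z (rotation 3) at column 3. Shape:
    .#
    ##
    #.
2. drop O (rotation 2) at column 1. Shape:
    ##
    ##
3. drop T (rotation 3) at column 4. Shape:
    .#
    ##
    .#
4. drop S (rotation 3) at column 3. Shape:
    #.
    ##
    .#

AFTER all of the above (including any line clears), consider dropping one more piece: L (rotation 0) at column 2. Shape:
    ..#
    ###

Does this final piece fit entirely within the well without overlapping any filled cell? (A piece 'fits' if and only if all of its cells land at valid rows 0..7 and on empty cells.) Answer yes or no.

Drop 1: Z rot3 at col 3 lands with bottom-row=0; cleared 0 line(s) (total 0); column heights now [0 0 0 2 3 0 0], max=3
Drop 2: O rot2 at col 1 lands with bottom-row=0; cleared 0 line(s) (total 0); column heights now [0 2 2 2 3 0 0], max=3
Drop 3: T rot3 at col 4 lands with bottom-row=2; cleared 0 line(s) (total 0); column heights now [0 2 2 2 4 5 0], max=5
Drop 4: S rot3 at col 3 lands with bottom-row=4; cleared 0 line(s) (total 0); column heights now [0 2 2 7 6 5 0], max=7
Test piece L rot0 at col 2 (width 3): heights before test = [0 2 2 7 6 5 0]; fits = False

Answer: no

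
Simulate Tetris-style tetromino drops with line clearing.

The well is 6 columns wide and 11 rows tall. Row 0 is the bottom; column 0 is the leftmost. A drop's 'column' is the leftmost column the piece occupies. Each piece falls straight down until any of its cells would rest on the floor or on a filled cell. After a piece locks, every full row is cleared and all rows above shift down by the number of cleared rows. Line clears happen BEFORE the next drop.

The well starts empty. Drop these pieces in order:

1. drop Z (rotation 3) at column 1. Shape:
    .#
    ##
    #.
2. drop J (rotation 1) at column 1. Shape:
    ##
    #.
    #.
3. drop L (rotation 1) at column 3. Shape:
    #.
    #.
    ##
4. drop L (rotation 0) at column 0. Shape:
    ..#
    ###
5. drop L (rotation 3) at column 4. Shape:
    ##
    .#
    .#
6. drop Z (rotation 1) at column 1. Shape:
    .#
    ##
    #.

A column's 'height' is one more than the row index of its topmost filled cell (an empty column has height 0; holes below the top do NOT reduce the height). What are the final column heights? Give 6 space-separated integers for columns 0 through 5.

Answer: 6 8 9 3 3 3

Derivation:
Drop 1: Z rot3 at col 1 lands with bottom-row=0; cleared 0 line(s) (total 0); column heights now [0 2 3 0 0 0], max=3
Drop 2: J rot1 at col 1 lands with bottom-row=2; cleared 0 line(s) (total 0); column heights now [0 5 5 0 0 0], max=5
Drop 3: L rot1 at col 3 lands with bottom-row=0; cleared 0 line(s) (total 0); column heights now [0 5 5 3 1 0], max=5
Drop 4: L rot0 at col 0 lands with bottom-row=5; cleared 0 line(s) (total 0); column heights now [6 6 7 3 1 0], max=7
Drop 5: L rot3 at col 4 lands with bottom-row=0; cleared 0 line(s) (total 0); column heights now [6 6 7 3 3 3], max=7
Drop 6: Z rot1 at col 1 lands with bottom-row=6; cleared 0 line(s) (total 0); column heights now [6 8 9 3 3 3], max=9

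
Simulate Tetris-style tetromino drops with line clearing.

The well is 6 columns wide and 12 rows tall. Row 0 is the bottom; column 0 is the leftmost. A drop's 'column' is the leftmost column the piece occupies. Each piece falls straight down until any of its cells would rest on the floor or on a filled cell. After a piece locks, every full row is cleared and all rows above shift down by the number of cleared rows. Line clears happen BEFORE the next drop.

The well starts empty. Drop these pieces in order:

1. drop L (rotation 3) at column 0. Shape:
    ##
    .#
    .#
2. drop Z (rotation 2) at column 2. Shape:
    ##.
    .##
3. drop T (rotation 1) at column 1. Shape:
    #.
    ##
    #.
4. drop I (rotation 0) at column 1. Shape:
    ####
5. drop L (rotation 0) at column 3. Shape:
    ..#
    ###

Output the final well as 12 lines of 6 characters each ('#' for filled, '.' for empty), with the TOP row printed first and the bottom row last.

Answer: ......
......
......
.....#
...###
.####.
.#....
.##...
.#....
##....
.###..
.#.##.

Derivation:
Drop 1: L rot3 at col 0 lands with bottom-row=0; cleared 0 line(s) (total 0); column heights now [3 3 0 0 0 0], max=3
Drop 2: Z rot2 at col 2 lands with bottom-row=0; cleared 0 line(s) (total 0); column heights now [3 3 2 2 1 0], max=3
Drop 3: T rot1 at col 1 lands with bottom-row=3; cleared 0 line(s) (total 0); column heights now [3 6 5 2 1 0], max=6
Drop 4: I rot0 at col 1 lands with bottom-row=6; cleared 0 line(s) (total 0); column heights now [3 7 7 7 7 0], max=7
Drop 5: L rot0 at col 3 lands with bottom-row=7; cleared 0 line(s) (total 0); column heights now [3 7 7 8 8 9], max=9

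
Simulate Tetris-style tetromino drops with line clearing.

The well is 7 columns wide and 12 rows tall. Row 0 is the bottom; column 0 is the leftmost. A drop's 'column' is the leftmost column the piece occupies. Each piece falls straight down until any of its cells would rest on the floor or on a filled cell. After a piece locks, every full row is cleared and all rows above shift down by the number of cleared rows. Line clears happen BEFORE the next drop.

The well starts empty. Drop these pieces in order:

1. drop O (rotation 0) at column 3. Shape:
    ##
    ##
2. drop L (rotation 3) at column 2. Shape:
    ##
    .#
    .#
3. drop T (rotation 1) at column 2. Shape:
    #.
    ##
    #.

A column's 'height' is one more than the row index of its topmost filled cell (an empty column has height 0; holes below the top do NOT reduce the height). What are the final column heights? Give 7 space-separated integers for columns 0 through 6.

Answer: 0 0 8 7 2 0 0

Derivation:
Drop 1: O rot0 at col 3 lands with bottom-row=0; cleared 0 line(s) (total 0); column heights now [0 0 0 2 2 0 0], max=2
Drop 2: L rot3 at col 2 lands with bottom-row=2; cleared 0 line(s) (total 0); column heights now [0 0 5 5 2 0 0], max=5
Drop 3: T rot1 at col 2 lands with bottom-row=5; cleared 0 line(s) (total 0); column heights now [0 0 8 7 2 0 0], max=8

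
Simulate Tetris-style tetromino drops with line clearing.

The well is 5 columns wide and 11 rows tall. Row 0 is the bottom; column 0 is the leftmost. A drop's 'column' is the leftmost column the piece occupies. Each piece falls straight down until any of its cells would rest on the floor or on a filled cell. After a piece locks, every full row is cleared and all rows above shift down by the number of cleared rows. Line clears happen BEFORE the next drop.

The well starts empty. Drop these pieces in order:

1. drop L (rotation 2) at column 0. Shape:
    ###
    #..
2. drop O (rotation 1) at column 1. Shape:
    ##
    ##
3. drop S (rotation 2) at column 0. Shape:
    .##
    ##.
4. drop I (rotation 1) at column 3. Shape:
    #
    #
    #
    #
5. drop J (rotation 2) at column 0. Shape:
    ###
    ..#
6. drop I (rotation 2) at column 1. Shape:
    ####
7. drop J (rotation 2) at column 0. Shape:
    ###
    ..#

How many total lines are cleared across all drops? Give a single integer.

Drop 1: L rot2 at col 0 lands with bottom-row=0; cleared 0 line(s) (total 0); column heights now [2 2 2 0 0], max=2
Drop 2: O rot1 at col 1 lands with bottom-row=2; cleared 0 line(s) (total 0); column heights now [2 4 4 0 0], max=4
Drop 3: S rot2 at col 0 lands with bottom-row=4; cleared 0 line(s) (total 0); column heights now [5 6 6 0 0], max=6
Drop 4: I rot1 at col 3 lands with bottom-row=0; cleared 0 line(s) (total 0); column heights now [5 6 6 4 0], max=6
Drop 5: J rot2 at col 0 lands with bottom-row=6; cleared 0 line(s) (total 0); column heights now [8 8 8 4 0], max=8
Drop 6: I rot2 at col 1 lands with bottom-row=8; cleared 0 line(s) (total 0); column heights now [8 9 9 9 9], max=9
Drop 7: J rot2 at col 0 lands with bottom-row=9; cleared 0 line(s) (total 0); column heights now [11 11 11 9 9], max=11

Answer: 0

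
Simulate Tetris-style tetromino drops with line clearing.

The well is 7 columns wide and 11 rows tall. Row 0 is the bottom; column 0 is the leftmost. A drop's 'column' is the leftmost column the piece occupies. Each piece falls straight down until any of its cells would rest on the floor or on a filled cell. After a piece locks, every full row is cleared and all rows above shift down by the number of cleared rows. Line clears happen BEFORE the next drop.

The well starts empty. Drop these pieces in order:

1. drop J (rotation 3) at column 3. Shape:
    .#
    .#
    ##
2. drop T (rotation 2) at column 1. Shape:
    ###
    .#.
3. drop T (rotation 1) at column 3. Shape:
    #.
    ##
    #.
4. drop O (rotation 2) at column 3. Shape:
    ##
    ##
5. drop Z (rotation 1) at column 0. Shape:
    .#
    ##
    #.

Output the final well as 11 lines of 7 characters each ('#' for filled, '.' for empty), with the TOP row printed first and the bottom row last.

Answer: .......
.......
.......
.......
...##..
...##..
...#...
.#.##..
##.##..
#####..
..###..

Derivation:
Drop 1: J rot3 at col 3 lands with bottom-row=0; cleared 0 line(s) (total 0); column heights now [0 0 0 1 3 0 0], max=3
Drop 2: T rot2 at col 1 lands with bottom-row=0; cleared 0 line(s) (total 0); column heights now [0 2 2 2 3 0 0], max=3
Drop 3: T rot1 at col 3 lands with bottom-row=2; cleared 0 line(s) (total 0); column heights now [0 2 2 5 4 0 0], max=5
Drop 4: O rot2 at col 3 lands with bottom-row=5; cleared 0 line(s) (total 0); column heights now [0 2 2 7 7 0 0], max=7
Drop 5: Z rot1 at col 0 lands with bottom-row=1; cleared 0 line(s) (total 0); column heights now [3 4 2 7 7 0 0], max=7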